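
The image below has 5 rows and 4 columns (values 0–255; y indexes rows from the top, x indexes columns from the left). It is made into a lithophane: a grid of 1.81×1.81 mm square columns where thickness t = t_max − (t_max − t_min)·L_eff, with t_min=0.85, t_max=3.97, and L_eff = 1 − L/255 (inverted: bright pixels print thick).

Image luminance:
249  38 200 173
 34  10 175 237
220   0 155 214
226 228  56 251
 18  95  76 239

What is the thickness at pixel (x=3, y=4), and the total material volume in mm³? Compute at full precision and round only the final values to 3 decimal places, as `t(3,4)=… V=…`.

t(3,4)=3.774 V=171.697

span = t_max - t_min = 3.97 - 0.85 = 3.120
L(3,4) = 239, L_eff = 1 - 239/255 = 0.062745 (inverted)
t(3,4) = 3.97 - 3.120·0.062745 = 3.774
Σt over all 5·4 pixels = 111369/2125 ≈ 52.4089412
V = pitch²·Σt = 1.81²·111369/2125 = 171.697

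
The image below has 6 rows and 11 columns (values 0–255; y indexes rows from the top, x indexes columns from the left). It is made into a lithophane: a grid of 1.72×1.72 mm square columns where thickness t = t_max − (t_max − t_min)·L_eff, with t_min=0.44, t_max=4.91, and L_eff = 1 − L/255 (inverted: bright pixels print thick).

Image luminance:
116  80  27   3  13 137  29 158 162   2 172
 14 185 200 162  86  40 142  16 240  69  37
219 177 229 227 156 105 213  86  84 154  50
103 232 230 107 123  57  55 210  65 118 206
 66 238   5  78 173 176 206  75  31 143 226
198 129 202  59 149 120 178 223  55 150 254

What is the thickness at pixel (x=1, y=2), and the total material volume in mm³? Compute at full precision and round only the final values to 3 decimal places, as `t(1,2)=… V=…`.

span = t_max - t_min = 4.91 - 0.44 = 4.470
L(1,2) = 177, L_eff = 1 - 177/255 = 0.305882 (inverted)
t(1,2) = 4.91 - 4.470·0.305882 = 3.543
Σt over all 6·11 pixels = 150291/850 ≈ 176.8129412
V = pitch²·Σt = 1.72²·150291/850 = 523.083

t(1,2)=3.543 V=523.083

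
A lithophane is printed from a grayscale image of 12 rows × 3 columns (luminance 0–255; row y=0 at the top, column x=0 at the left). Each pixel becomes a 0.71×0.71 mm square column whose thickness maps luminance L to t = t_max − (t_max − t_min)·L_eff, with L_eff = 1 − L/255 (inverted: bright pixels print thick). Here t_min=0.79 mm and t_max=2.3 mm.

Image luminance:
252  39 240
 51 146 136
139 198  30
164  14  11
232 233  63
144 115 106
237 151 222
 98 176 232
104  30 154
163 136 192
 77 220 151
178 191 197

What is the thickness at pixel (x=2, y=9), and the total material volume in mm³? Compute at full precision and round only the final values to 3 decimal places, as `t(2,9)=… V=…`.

t(2,9)=1.927 V=29.925

span = t_max - t_min = 2.3 - 0.79 = 1.510
L(2,9) = 192, L_eff = 1 - 192/255 = 0.247059 (inverted)
t(2,9) = 2.3 - 1.510·0.247059 = 1.927
Σt over all 12·3 pixels = 756871/12750 ≈ 59.3624314
V = pitch²·Σt = 0.71²·756871/12750 = 29.925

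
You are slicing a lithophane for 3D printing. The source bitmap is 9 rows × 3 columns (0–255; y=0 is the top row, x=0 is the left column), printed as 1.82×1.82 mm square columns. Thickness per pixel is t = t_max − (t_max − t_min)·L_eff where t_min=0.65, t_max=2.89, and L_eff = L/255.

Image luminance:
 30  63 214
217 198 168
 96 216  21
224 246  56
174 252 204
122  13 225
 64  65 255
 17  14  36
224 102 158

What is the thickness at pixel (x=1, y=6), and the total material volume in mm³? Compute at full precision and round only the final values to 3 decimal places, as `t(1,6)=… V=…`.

span = t_max - t_min = 2.89 - 0.65 = 2.240
L(1,6) = 65, L_eff = 65/255 = 0.254902
t(1,6) = 2.89 - 2.240·0.254902 = 2.319
Σt over all 9·3 pixels = 1166789/25500 ≈ 45.7564314
V = pitch²·Σt = 1.82²·1166789/25500 = 151.564

t(1,6)=2.319 V=151.564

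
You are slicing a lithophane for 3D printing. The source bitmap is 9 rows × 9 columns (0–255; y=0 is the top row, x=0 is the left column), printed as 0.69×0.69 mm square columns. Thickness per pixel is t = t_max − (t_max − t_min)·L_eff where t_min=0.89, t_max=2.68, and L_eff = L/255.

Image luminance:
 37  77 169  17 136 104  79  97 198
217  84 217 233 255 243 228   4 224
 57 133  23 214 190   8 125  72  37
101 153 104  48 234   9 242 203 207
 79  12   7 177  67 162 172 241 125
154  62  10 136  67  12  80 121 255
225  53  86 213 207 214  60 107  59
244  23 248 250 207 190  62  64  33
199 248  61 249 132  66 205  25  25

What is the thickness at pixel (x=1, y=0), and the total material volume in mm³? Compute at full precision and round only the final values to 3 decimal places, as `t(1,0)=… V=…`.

span = t_max - t_min = 2.68 - 0.89 = 1.790
L(1,0) = 77, L_eff = 77/255 = 0.301961
t(1,0) = 2.68 - 1.790·0.301961 = 2.139
Σt over all 9·9 pixels = 1220291/8500 ≈ 143.5636471
V = pitch²·Σt = 0.69²·1220291/8500 = 68.351

t(1,0)=2.139 V=68.351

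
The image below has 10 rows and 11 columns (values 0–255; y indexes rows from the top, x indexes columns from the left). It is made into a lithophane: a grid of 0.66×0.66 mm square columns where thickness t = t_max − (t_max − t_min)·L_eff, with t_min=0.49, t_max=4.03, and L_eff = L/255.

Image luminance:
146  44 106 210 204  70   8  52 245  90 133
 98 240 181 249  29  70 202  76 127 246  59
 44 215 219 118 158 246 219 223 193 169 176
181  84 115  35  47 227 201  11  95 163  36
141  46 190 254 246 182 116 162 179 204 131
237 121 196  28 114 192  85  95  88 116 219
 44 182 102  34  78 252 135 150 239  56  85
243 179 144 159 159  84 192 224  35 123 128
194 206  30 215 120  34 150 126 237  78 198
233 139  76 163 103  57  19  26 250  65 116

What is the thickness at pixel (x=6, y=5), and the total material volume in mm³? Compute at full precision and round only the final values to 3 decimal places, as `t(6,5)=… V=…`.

span = t_max - t_min = 4.03 - 0.49 = 3.540
L(6,5) = 85, L_eff = 85/255 = 0.333333
t(6,5) = 4.03 - 3.540·0.333333 = 2.850
Σt over all 10·11 pixels = 983449/4250 ≈ 231.3997647
V = pitch²·Σt = 0.66²·983449/4250 = 100.798

t(6,5)=2.850 V=100.798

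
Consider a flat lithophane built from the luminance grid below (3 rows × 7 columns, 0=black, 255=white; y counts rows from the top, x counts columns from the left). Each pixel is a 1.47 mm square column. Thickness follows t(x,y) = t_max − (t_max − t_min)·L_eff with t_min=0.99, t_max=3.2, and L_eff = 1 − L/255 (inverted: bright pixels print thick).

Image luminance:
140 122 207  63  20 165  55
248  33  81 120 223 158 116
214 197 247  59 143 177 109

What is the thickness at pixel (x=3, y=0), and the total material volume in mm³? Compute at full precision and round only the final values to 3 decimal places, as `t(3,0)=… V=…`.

t(3,0)=1.536 V=99.180

span = t_max - t_min = 3.2 - 0.99 = 2.210
L(3,0) = 63, L_eff = 1 - 63/255 = 0.752941 (inverted)
t(3,0) = 3.2 - 2.210·0.752941 = 1.536
Σt over all 3·7 pixels = 34423/750 ≈ 45.8973333
V = pitch²·Σt = 1.47²·34423/750 = 99.180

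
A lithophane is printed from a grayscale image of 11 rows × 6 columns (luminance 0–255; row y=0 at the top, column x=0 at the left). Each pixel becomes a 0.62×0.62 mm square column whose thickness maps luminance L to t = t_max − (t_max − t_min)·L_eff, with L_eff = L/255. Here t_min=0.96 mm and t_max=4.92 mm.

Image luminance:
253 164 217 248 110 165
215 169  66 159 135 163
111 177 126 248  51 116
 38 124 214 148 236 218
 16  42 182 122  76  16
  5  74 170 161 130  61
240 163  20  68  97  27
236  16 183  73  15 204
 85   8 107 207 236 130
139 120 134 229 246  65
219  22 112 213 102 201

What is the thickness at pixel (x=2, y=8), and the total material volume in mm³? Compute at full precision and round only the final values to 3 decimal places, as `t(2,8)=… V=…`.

t(2,8)=3.258 V=72.034

span = t_max - t_min = 4.92 - 0.96 = 3.960
L(2,8) = 107, L_eff = 107/255 = 0.419608
t(2,8) = 4.92 - 3.960·0.419608 = 3.258
Σt over all 11·6 pixels = 398211/2125 ≈ 187.3934118
V = pitch²·Σt = 0.62²·398211/2125 = 72.034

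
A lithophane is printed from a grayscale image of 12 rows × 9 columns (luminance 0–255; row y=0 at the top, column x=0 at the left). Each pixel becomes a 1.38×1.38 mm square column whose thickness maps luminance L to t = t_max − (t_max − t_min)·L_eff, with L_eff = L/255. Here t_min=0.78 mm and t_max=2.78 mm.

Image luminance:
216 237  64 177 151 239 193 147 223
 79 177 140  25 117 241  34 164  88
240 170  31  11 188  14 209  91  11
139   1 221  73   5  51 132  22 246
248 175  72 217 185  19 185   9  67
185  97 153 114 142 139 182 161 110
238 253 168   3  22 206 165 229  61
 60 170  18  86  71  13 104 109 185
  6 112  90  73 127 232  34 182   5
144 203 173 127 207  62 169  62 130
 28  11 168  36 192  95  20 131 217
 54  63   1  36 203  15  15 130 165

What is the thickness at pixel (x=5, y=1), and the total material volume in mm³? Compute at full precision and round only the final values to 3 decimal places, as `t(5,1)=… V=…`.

span = t_max - t_min = 2.78 - 0.78 = 2.000
L(5,1) = 241, L_eff = 241/255 = 0.945098
t(5,1) = 2.78 - 2.000·0.945098 = 0.890
Σt over all 12·9 pixels = 84582/425 ≈ 199.0164706
V = pitch²·Σt = 1.38²·84582/425 = 379.007

t(5,1)=0.890 V=379.007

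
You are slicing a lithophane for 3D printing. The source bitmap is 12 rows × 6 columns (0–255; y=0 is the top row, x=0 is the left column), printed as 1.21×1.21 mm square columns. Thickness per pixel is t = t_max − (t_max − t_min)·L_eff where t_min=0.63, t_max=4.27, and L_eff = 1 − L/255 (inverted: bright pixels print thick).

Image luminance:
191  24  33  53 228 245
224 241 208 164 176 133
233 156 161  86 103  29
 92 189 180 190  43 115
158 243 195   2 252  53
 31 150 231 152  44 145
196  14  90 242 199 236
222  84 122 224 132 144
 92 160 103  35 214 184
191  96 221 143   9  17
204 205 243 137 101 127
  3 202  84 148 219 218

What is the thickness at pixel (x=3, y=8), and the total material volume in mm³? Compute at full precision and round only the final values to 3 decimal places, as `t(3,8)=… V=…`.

span = t_max - t_min = 4.27 - 0.63 = 3.640
L(3,8) = 35, L_eff = 1 - 35/255 = 0.862745 (inverted)
t(3,8) = 4.27 - 3.640·0.862745 = 1.130
Σt over all 12·6 pixels = 1236844/6375 ≈ 194.0147451
V = pitch²·Σt = 1.21²·1236844/6375 = 284.057

t(3,8)=1.130 V=284.057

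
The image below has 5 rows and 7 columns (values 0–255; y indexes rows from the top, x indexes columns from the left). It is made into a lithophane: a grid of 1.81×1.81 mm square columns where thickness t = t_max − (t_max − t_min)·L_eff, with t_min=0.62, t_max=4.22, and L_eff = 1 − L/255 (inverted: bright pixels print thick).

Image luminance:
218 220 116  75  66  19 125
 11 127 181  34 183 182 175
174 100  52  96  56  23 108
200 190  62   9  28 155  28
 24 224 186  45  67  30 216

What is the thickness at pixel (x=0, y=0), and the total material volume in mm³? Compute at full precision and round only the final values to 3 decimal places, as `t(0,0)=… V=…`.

span = t_max - t_min = 4.22 - 0.62 = 3.600
L(0,0) = 218, L_eff = 1 - 218/255 = 0.145098 (inverted)
t(0,0) = 4.22 - 3.600·0.145098 = 3.698
Σt over all 5·7 pixels = 12821/170 ≈ 75.4176471
V = pitch²·Σt = 1.81²·12821/170 = 247.076

t(0,0)=3.698 V=247.076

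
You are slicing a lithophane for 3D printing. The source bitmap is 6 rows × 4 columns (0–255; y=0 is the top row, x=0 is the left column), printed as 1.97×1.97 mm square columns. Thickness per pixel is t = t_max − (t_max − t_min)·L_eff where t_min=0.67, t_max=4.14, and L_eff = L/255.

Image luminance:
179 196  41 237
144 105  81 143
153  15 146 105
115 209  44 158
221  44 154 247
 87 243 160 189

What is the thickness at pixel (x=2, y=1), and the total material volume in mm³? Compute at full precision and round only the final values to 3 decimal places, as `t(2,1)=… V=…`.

t(2,1)=3.038 V=205.205

span = t_max - t_min = 4.14 - 0.67 = 3.470
L(2,1) = 81, L_eff = 81/255 = 0.317647
t(2,1) = 4.14 - 3.470·0.317647 = 3.038
Σt over all 6·4 pixels = 337082/6375 ≈ 52.8756078
V = pitch²·Σt = 1.97²·337082/6375 = 205.205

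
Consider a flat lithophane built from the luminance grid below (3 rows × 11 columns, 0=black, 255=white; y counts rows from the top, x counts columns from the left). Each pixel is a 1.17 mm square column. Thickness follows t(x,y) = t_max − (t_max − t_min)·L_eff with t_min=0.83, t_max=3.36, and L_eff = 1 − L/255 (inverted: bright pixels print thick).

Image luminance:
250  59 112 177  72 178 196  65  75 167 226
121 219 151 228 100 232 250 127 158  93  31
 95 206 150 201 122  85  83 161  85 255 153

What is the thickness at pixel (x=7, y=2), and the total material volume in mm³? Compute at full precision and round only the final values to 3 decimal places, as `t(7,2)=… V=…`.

t(7,2)=2.427 V=103.813

span = t_max - t_min = 3.36 - 0.83 = 2.530
L(7,2) = 161, L_eff = 1 - 161/255 = 0.368627 (inverted)
t(7,2) = 3.36 - 2.530·0.368627 = 2.427
Σt over all 3·11 pixels = 483461/6375 ≈ 75.8370196
V = pitch²·Σt = 1.17²·483461/6375 = 103.813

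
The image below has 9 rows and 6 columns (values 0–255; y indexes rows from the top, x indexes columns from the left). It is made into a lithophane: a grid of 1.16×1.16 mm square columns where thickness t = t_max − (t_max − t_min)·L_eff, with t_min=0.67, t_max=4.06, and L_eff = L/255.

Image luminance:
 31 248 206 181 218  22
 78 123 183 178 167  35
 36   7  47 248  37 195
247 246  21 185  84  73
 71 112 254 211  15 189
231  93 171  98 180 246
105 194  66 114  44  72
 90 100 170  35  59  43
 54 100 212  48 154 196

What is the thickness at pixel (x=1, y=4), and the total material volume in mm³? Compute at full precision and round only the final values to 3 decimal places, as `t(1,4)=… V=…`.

t(1,4)=2.571 V=172.956

span = t_max - t_min = 4.06 - 0.67 = 3.390
L(1,4) = 112, L_eff = 112/255 = 0.439216
t(1,4) = 4.06 - 3.390·0.439216 = 2.571
Σt over all 9·6 pixels = 1092541/8500 ≈ 128.5342353
V = pitch²·Σt = 1.16²·1092541/8500 = 172.956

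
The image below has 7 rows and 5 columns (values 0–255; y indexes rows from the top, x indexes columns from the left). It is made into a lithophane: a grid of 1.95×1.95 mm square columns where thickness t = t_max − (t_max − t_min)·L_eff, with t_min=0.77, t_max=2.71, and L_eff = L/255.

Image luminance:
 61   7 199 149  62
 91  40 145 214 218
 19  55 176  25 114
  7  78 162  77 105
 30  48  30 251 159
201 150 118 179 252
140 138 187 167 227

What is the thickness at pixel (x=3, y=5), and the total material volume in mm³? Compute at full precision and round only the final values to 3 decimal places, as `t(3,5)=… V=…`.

span = t_max - t_min = 2.71 - 0.77 = 1.940
L(3,5) = 179, L_eff = 179/255 = 0.701961
t(3,5) = 2.71 - 1.940·0.701961 = 1.348
Σt over all 7·5 pixels = 529387/8500 ≈ 62.2808235
V = pitch²·Σt = 1.95²·529387/8500 = 236.823

t(3,5)=1.348 V=236.823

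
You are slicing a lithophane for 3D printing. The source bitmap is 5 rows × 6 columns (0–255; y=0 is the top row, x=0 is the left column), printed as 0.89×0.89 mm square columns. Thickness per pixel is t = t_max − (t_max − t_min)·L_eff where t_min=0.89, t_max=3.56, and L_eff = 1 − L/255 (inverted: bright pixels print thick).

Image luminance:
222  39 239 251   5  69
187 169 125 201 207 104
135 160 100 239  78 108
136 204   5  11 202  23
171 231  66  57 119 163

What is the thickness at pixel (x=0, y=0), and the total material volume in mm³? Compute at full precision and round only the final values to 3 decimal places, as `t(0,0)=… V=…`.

t(0,0)=3.214 V=54.540

span = t_max - t_min = 3.56 - 0.89 = 2.670
L(0,0) = 222, L_eff = 1 - 222/255 = 0.129412 (inverted)
t(0,0) = 3.56 - 2.670·0.129412 = 3.214
Σt over all 5·6 pixels = 146316/2125 ≈ 68.8545882
V = pitch²·Σt = 0.89²·146316/2125 = 54.540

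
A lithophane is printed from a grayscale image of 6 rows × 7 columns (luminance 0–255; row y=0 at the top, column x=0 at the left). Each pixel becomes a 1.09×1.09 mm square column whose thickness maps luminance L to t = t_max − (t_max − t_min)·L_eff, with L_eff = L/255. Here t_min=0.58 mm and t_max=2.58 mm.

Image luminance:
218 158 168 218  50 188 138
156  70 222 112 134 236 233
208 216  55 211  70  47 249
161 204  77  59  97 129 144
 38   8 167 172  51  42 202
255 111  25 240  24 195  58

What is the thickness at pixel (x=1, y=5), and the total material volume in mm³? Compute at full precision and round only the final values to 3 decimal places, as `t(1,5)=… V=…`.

span = t_max - t_min = 2.58 - 0.58 = 2.000
L(1,5) = 111, L_eff = 111/255 = 0.435294
t(1,5) = 2.58 - 2.000·0.435294 = 1.709
Σt over all 6·7 pixels = 79999/1275 ≈ 62.7443137
V = pitch²·Σt = 1.09²·79999/1275 = 74.547

t(1,5)=1.709 V=74.547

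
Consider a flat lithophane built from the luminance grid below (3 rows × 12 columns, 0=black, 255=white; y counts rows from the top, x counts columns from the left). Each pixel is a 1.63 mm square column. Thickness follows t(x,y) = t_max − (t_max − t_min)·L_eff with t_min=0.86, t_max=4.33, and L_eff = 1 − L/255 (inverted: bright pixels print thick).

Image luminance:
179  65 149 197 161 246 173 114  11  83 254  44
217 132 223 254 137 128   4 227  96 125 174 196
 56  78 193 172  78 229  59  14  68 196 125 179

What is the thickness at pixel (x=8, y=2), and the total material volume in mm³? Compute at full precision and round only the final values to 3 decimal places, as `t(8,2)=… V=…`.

t(8,2)=1.785 V=264.333

span = t_max - t_min = 4.33 - 0.86 = 3.470
L(8,2) = 68, L_eff = 1 - 68/255 = 0.733333 (inverted)
t(8,2) = 4.33 - 3.470·0.733333 = 1.785
Σt over all 3·12 pixels = 634243/6375 ≈ 99.4890980
V = pitch²·Σt = 1.63²·634243/6375 = 264.333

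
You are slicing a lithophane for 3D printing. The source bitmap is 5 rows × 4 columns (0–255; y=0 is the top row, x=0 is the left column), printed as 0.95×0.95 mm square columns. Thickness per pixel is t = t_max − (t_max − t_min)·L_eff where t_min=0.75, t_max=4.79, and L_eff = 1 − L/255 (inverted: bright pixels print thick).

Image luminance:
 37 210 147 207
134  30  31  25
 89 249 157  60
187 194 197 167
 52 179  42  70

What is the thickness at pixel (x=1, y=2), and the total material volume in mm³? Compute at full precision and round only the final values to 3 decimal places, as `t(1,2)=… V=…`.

t(1,2)=4.695 V=48.769

span = t_max - t_min = 4.79 - 0.75 = 4.040
L(1,2) = 249, L_eff = 1 - 249/255 = 0.023529 (inverted)
t(1,2) = 4.79 - 4.040·0.023529 = 4.695
Σt over all 5·4 pixels = 344489/6375 ≈ 54.0374902
V = pitch²·Σt = 0.95²·344489/6375 = 48.769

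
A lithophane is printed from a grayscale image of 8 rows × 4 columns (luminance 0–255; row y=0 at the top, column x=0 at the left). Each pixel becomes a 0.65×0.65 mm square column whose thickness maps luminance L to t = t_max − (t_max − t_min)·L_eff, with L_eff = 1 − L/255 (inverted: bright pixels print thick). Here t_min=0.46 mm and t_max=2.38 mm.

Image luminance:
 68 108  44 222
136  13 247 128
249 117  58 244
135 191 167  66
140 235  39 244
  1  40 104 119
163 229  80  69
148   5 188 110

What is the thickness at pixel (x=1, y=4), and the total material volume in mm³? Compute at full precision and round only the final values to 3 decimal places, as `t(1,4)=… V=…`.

span = t_max - t_min = 2.38 - 0.46 = 1.920
L(1,4) = 235, L_eff = 1 - 235/255 = 0.078431 (inverted)
t(1,4) = 2.38 - 1.920·0.078431 = 2.229
Σt over all 8·4 pixels = 96992/2125 ≈ 45.6432941
V = pitch²·Σt = 0.65²·96992/2125 = 19.284

t(1,4)=2.229 V=19.284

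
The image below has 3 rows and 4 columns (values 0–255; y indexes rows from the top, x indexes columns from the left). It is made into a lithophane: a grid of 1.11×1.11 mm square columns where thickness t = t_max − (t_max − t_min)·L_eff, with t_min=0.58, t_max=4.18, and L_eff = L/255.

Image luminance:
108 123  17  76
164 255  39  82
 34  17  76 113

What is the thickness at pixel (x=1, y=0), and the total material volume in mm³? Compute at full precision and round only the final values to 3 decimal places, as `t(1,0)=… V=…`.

span = t_max - t_min = 4.18 - 0.58 = 3.600
L(1,0) = 123, L_eff = 123/255 = 0.482353
t(1,0) = 4.18 - 3.600·0.482353 = 2.444
Σt over all 3·4 pixels = 14694/425 ≈ 34.5741176
V = pitch²·Σt = 1.11²·14694/425 = 42.599

t(1,0)=2.444 V=42.599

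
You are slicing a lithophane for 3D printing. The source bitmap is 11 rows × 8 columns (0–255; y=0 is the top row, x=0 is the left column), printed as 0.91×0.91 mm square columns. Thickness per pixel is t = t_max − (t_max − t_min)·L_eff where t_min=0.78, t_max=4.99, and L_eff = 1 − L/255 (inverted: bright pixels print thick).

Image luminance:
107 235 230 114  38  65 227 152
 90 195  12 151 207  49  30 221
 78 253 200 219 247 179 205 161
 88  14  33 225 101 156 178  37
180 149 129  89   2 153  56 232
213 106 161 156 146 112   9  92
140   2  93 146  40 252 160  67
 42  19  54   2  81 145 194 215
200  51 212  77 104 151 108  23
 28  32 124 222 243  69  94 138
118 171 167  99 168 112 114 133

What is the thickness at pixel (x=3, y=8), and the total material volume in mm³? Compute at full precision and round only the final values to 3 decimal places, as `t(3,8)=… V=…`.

span = t_max - t_min = 4.99 - 0.78 = 4.210
L(3,8) = 77, L_eff = 1 - 77/255 = 0.698039 (inverted)
t(3,8) = 4.99 - 4.210·0.698039 = 2.051
Σt over all 11·8 pixels = 1605013/6375 ≈ 251.7667451
V = pitch²·Σt = 0.91²·1605013/6375 = 208.488

t(3,8)=2.051 V=208.488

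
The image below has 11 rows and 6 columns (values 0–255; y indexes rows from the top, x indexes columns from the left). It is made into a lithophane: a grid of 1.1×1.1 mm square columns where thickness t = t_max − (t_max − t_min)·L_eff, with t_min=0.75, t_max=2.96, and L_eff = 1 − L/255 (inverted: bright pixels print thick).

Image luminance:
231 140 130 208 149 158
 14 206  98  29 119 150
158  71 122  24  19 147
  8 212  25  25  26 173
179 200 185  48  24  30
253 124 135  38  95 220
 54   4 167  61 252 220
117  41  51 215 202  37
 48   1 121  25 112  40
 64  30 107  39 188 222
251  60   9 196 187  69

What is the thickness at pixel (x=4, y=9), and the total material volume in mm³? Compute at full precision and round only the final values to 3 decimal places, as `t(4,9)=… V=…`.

t(4,9)=2.379 V=137.108

span = t_max - t_min = 2.96 - 0.75 = 2.210
L(4,9) = 188, L_eff = 1 - 188/255 = 0.262745 (inverted)
t(4,9) = 2.96 - 2.210·0.262745 = 2.379
Σt over all 11·6 pixels = 169969/1500 ≈ 113.3126667
V = pitch²·Σt = 1.1²·169969/1500 = 137.108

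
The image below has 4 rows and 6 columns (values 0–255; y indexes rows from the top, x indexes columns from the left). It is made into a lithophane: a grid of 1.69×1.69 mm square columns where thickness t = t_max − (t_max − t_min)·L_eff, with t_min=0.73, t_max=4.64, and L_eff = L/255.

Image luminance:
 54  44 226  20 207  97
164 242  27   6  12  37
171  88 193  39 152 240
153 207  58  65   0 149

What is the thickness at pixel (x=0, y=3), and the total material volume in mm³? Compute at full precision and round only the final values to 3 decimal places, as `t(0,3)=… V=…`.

t(0,3)=2.294 V=201.959

span = t_max - t_min = 4.64 - 0.73 = 3.910
L(0,3) = 153, L_eff = 153/255 = 0.600000
t(0,3) = 4.64 - 3.910·0.600000 = 2.294
Σt over all 4·6 pixels = 106067/1500 ≈ 70.7113333
V = pitch²·Σt = 1.69²·106067/1500 = 201.959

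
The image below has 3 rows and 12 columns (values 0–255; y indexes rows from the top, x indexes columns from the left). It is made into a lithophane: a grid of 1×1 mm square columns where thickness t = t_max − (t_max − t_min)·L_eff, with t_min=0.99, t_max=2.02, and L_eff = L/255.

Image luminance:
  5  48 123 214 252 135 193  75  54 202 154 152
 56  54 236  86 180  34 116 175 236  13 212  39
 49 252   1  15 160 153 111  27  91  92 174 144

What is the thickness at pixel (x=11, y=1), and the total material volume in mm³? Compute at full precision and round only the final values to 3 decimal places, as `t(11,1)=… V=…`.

span = t_max - t_min = 2.02 - 0.99 = 1.030
L(11,1) = 39, L_eff = 39/255 = 0.152941
t(11,1) = 2.02 - 1.030·0.152941 = 1.862
Σt over all 3·12 pixels = 1410121/25500 ≈ 55.2988627
V = pitch²·Σt = 1²·1410121/25500 = 55.299

t(11,1)=1.862 V=55.299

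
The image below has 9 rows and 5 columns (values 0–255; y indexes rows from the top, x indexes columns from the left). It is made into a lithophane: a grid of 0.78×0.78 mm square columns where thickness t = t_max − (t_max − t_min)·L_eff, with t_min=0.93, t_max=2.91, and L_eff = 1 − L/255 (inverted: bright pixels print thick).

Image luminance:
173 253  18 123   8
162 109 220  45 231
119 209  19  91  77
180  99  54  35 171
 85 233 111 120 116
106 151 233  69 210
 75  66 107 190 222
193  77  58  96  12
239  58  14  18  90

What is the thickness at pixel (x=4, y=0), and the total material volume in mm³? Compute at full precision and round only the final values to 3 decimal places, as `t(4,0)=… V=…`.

span = t_max - t_min = 2.91 - 0.93 = 1.980
L(4,0) = 8, L_eff = 1 - 8/255 = 0.968627 (inverted)
t(4,0) = 2.91 - 1.980·0.968627 = 0.992
Σt over all 9·5 pixels = 141699/1700 ≈ 83.3523529
V = pitch²·Σt = 0.78²·141699/1700 = 50.712

t(4,0)=0.992 V=50.712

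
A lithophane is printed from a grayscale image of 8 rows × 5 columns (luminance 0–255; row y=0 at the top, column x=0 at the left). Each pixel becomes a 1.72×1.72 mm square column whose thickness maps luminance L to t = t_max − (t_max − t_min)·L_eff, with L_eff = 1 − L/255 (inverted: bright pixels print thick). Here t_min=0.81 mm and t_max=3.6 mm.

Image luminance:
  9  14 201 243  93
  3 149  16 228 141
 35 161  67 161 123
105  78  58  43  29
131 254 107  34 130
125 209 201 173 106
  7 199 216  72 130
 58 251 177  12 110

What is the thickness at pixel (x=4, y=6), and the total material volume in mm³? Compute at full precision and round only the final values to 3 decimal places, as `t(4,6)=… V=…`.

span = t_max - t_min = 3.6 - 0.81 = 2.790
L(4,6) = 130, L_eff = 1 - 130/255 = 0.490196 (inverted)
t(4,6) = 3.6 - 2.790·0.490196 = 2.232
Σt over all 8·5 pixels = 708687/8500 ≈ 83.3749412
V = pitch²·Σt = 1.72²·708687/8500 = 246.656

t(4,6)=2.232 V=246.656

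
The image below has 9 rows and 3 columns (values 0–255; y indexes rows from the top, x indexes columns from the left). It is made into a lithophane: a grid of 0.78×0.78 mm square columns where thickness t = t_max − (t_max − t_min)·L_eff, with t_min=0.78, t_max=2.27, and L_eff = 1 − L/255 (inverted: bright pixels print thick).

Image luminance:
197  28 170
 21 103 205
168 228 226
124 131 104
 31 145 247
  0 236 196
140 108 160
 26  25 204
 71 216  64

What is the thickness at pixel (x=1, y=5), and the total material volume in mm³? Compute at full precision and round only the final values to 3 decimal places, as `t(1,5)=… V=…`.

t(1,5)=2.159 V=25.518

span = t_max - t_min = 2.27 - 0.78 = 1.490
L(1,5) = 236, L_eff = 1 - 236/255 = 0.074510 (inverted)
t(1,5) = 2.27 - 1.490·0.074510 = 2.159
Σt over all 9·3 pixels = 267389/6375 ≈ 41.9433725
V = pitch²·Σt = 0.78²·267389/6375 = 25.518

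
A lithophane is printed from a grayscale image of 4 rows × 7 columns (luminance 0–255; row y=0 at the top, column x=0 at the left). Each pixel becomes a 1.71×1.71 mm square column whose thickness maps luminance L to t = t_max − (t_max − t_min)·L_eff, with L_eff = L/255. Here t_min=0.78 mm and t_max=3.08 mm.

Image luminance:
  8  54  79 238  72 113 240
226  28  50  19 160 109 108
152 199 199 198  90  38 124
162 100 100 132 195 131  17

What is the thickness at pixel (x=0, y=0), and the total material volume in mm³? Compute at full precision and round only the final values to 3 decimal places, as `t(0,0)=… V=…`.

t(0,0)=3.008 V=164.058

span = t_max - t_min = 3.08 - 0.78 = 2.300
L(0,0) = 8, L_eff = 8/255 = 0.031373
t(0,0) = 3.08 - 2.300·0.031373 = 3.008
Σt over all 4·7 pixels = 143069/2550 ≈ 56.1054902
V = pitch²·Σt = 1.71²·143069/2550 = 164.058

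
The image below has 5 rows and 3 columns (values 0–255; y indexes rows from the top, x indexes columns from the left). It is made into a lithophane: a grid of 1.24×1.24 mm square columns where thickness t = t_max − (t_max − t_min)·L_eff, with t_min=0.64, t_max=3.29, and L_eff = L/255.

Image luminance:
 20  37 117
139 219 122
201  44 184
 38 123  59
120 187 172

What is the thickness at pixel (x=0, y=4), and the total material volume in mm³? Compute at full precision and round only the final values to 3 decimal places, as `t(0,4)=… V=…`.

t(0,4)=2.043 V=47.406

span = t_max - t_min = 3.29 - 0.64 = 2.650
L(0,4) = 120, L_eff = 120/255 = 0.470588
t(0,4) = 3.29 - 2.650·0.470588 = 2.043
Σt over all 5·3 pixels = 52413/1700 ≈ 30.8311765
V = pitch²·Σt = 1.24²·52413/1700 = 47.406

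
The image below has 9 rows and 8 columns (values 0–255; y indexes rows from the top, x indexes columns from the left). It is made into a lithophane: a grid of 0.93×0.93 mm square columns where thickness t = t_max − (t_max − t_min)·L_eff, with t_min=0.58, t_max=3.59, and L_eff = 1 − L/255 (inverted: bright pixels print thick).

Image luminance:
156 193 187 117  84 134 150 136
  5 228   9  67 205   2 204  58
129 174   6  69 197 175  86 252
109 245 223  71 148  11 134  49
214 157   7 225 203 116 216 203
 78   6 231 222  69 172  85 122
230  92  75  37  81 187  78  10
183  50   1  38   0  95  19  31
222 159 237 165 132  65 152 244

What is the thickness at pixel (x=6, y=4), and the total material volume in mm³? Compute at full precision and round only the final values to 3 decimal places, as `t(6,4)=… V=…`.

t(6,4)=3.130 V=127.205

span = t_max - t_min = 3.59 - 0.58 = 3.010
L(6,4) = 216, L_eff = 1 - 216/255 = 0.152941 (inverted)
t(6,4) = 3.59 - 3.010·0.152941 = 3.130
Σt over all 9·8 pixels = 625067/4250 ≈ 147.0745882
V = pitch²·Σt = 0.93²·625067/4250 = 127.205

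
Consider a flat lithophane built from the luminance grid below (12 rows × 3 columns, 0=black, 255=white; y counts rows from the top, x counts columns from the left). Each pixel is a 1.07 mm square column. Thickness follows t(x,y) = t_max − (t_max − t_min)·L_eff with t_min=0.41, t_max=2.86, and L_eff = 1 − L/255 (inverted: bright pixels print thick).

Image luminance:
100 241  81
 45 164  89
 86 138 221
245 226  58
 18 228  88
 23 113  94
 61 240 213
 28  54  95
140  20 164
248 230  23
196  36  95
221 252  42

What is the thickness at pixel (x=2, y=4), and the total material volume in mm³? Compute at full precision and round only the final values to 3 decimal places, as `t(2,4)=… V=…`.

t(2,4)=1.255 V=67.675

span = t_max - t_min = 2.86 - 0.41 = 2.450
L(2,4) = 88, L_eff = 1 - 88/255 = 0.654902 (inverted)
t(2,4) = 2.86 - 2.450·0.654902 = 1.255
Σt over all 12·3 pixels = 15073/255 ≈ 59.1098039
V = pitch²·Σt = 1.07²·15073/255 = 67.675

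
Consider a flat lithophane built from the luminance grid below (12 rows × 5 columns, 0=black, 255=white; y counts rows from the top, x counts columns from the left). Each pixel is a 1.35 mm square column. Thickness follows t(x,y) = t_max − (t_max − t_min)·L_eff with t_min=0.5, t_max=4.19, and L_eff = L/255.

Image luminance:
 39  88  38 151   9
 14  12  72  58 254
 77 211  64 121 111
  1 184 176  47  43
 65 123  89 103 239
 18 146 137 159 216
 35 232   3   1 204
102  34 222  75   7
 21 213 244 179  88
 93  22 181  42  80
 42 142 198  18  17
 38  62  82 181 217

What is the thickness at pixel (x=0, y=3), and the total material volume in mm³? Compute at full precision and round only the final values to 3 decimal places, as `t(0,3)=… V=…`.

t(0,3)=4.176 V=296.248

span = t_max - t_min = 4.19 - 0.5 = 3.690
L(0,3) = 1, L_eff = 1/255 = 0.003922
t(0,3) = 4.19 - 3.690·0.003922 = 4.176
Σt over all 12·5 pixels = 69084/425 ≈ 162.5505882
V = pitch²·Σt = 1.35²·69084/425 = 296.248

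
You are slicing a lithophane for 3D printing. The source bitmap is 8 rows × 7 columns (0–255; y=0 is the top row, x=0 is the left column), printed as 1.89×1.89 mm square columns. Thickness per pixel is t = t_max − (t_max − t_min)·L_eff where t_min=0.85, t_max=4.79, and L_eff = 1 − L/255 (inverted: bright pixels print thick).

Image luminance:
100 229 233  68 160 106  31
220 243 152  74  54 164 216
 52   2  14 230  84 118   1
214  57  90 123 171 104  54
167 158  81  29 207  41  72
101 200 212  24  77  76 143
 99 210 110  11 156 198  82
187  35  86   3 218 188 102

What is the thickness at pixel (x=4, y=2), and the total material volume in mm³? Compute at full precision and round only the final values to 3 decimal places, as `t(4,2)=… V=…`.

span = t_max - t_min = 4.79 - 0.85 = 3.940
L(4,2) = 84, L_eff = 1 - 84/255 = 0.670588 (inverted)
t(4,2) = 4.79 - 3.940·0.670588 = 2.148
Σt over all 8·7 pixels = 1914389/12750 ≈ 150.1481569
V = pitch²·Σt = 1.89²·1914389/12750 = 536.344

t(4,2)=2.148 V=536.344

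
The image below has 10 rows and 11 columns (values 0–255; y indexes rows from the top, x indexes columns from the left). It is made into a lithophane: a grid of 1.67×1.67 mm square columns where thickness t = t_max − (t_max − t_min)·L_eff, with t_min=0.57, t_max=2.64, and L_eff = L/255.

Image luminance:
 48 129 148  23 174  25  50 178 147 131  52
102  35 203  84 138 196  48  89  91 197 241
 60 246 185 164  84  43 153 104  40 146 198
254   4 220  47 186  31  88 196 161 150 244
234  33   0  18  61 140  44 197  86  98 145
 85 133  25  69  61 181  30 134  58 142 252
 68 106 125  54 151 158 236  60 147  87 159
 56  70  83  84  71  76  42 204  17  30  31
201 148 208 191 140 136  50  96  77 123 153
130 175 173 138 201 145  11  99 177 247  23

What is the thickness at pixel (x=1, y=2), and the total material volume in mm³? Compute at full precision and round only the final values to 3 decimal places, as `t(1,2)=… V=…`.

t(1,2)=0.643 V=517.487

span = t_max - t_min = 2.64 - 0.57 = 2.070
L(1,2) = 246, L_eff = 246/255 = 0.964706
t(1,2) = 2.64 - 2.070·0.964706 = 0.643
Σt over all 10·11 pixels = 394299/2125 ≈ 185.5524706
V = pitch²·Σt = 1.67²·394299/2125 = 517.487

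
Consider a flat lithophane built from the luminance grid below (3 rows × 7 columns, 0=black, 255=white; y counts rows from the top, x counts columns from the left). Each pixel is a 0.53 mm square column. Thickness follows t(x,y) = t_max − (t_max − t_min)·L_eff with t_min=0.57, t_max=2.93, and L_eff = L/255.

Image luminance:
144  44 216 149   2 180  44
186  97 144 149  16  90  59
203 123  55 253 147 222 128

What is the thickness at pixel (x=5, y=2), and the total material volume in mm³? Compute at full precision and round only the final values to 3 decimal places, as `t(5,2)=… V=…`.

t(5,2)=0.875 V=10.392

span = t_max - t_min = 2.93 - 0.57 = 2.360
L(5,2) = 222, L_eff = 222/255 = 0.870588
t(5,2) = 2.93 - 2.360·0.870588 = 0.875
Σt over all 3·7 pixels = 943379/25500 ≈ 36.9952549
V = pitch²·Σt = 0.53²·943379/25500 = 10.392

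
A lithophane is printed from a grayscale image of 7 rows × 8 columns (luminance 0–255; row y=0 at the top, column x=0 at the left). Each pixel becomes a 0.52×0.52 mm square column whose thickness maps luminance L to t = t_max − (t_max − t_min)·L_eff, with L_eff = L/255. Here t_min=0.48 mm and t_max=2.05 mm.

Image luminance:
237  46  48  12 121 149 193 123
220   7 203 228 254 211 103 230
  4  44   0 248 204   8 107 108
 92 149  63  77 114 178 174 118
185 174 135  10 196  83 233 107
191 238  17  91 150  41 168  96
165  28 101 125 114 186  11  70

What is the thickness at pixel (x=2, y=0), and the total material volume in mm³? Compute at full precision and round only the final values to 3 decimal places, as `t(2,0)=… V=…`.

t(2,0)=1.754 V=19.408

span = t_max - t_min = 2.05 - 0.48 = 1.570
L(2,0) = 48, L_eff = 48/255 = 0.188235
t(2,0) = 2.05 - 1.570·0.188235 = 1.754
Σt over all 7·8 pixels = 457571/6375 ≈ 71.7758431
V = pitch²·Σt = 0.52²·457571/6375 = 19.408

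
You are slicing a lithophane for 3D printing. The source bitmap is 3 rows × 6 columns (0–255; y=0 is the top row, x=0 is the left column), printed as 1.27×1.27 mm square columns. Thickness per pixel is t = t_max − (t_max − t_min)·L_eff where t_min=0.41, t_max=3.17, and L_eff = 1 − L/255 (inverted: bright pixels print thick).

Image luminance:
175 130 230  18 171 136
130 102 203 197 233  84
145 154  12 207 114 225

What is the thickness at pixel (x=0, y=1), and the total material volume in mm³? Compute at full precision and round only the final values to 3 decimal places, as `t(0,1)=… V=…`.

t(0,1)=1.817 V=58.444

span = t_max - t_min = 3.17 - 0.41 = 2.760
L(0,1) = 130, L_eff = 1 - 130/255 = 0.490196 (inverted)
t(0,1) = 3.17 - 2.760·0.490196 = 1.817
Σt over all 3·6 pixels = 154001/4250 ≈ 36.2355294
V = pitch²·Σt = 1.27²·154001/4250 = 58.444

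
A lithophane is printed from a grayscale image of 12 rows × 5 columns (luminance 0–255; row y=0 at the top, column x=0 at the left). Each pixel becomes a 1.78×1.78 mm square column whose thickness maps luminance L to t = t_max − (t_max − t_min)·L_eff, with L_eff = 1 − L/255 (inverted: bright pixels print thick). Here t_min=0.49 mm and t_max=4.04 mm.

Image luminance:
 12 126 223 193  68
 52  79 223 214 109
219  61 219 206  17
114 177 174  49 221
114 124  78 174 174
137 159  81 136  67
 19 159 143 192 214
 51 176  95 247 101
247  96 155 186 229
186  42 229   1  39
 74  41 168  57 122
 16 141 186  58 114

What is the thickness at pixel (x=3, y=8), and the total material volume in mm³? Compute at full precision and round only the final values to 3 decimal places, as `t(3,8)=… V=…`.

t(3,8)=3.079 V=436.496

span = t_max - t_min = 4.04 - 0.49 = 3.550
L(3,8) = 186, L_eff = 1 - 186/255 = 0.270588 (inverted)
t(3,8) = 4.04 - 3.550·0.270588 = 3.079
Σt over all 12·5 pixels = 175651/1275 ≈ 137.7654902
V = pitch²·Σt = 1.78²·175651/1275 = 436.496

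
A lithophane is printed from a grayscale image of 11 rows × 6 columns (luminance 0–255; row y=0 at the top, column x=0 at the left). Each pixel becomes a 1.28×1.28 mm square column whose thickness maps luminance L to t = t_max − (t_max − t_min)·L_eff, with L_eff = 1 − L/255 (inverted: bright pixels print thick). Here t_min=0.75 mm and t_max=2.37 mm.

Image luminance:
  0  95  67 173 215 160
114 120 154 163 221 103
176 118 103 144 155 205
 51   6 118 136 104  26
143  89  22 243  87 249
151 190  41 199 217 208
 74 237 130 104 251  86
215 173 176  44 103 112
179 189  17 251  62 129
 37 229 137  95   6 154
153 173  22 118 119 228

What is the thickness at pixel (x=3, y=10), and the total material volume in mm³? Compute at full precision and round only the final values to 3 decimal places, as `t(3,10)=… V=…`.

span = t_max - t_min = 2.37 - 0.75 = 1.620
L(3,10) = 118, L_eff = 1 - 118/255 = 0.537255 (inverted)
t(3,10) = 2.37 - 1.620·0.537255 = 1.500
Σt over all 11·6 pixels = 223569/2125 ≈ 105.2089412
V = pitch²·Σt = 1.28²·223569/2125 = 172.374

t(3,10)=1.500 V=172.374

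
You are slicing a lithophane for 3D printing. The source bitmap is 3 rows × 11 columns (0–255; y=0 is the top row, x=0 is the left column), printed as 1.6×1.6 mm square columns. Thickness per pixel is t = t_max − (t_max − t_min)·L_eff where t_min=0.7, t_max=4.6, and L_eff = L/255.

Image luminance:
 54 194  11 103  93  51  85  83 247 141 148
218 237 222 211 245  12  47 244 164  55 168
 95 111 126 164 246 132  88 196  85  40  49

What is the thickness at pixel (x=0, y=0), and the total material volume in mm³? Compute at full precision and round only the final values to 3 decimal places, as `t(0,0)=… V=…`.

t(0,0)=3.774 V=217.705

span = t_max - t_min = 4.6 - 0.7 = 3.900
L(0,0) = 54, L_eff = 54/255 = 0.211765
t(0,0) = 4.6 - 3.900·0.211765 = 3.774
Σt over all 3·11 pixels = 14457/170 ≈ 85.0411765
V = pitch²·Σt = 1.6²·14457/170 = 217.705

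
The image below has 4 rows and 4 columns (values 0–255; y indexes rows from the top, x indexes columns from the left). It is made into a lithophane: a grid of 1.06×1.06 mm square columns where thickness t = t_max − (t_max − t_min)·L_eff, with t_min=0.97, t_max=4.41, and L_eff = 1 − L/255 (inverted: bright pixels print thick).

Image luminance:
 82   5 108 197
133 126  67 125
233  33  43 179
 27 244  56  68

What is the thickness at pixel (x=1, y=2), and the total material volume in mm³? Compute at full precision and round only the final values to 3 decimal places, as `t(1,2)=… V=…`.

t(1,2)=1.415 V=43.600

span = t_max - t_min = 4.41 - 0.97 = 3.440
L(1,2) = 33, L_eff = 1 - 33/255 = 0.870588 (inverted)
t(1,2) = 4.41 - 3.440·0.870588 = 1.415
Σt over all 4·4 pixels = 247376/6375 ≈ 38.8040784
V = pitch²·Σt = 1.06²·247376/6375 = 43.600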